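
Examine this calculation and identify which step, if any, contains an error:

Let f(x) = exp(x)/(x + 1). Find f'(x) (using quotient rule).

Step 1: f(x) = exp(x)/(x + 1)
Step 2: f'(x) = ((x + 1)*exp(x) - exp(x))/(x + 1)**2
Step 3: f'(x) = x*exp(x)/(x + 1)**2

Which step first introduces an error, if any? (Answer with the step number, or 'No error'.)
No error

All steps in this derivation are correct.
The final answer f'(x) = x*exp(x)/(x + 1)**2 is valid.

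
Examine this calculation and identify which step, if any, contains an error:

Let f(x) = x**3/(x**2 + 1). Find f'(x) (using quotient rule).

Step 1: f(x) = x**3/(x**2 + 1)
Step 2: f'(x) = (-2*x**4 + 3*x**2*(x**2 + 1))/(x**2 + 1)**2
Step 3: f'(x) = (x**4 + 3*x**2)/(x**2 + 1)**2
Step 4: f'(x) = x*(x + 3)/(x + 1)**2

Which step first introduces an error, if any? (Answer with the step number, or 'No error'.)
Step 4

Step 4 is incorrect due to a wrong exponent.
The step shows: x*(x + 3)/(x + 1)**2
The correct value should be: x**2*(x**2 + 3)/(x**2 + 1)**2

Explanation: The exponent 2 on x was incorrectly written as 1: the term x**2*(x**2 + 3)/(x**2 + 1)**2 was incorrectly written as x*(x + 3)/(x + 1)**2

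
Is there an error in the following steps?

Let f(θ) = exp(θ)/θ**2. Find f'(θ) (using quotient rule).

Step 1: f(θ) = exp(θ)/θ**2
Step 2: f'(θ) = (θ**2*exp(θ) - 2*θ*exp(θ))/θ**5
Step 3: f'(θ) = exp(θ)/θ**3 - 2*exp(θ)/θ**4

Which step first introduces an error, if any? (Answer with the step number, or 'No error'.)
Step 2

Step 2 is incorrect due to a wrong exponent.
The step shows: (θ**2*exp(θ) - 2*θ*exp(θ))/θ**5
The correct value should be: (θ**2*exp(θ) - 2*θ*exp(θ))/θ**4

Explanation: The exponent -4 on θ was incorrectly written as -5: the term (θ**2*exp(θ) - 2*θ*exp(θ))/θ**4 was incorrectly written as (θ**2*exp(θ) - 2*θ*exp(θ))/θ**5
The later steps are derived from this incorrect expression, so the error originates in Step 2.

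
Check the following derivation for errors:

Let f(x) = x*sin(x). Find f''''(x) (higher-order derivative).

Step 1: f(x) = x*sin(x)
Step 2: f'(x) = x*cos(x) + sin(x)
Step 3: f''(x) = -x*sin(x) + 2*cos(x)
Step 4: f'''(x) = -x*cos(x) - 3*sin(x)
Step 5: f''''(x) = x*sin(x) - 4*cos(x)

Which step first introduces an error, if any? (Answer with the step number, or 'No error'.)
No error

All steps in this derivation are correct.
The final answer f''''(x) = x*sin(x) - 4*cos(x) is valid.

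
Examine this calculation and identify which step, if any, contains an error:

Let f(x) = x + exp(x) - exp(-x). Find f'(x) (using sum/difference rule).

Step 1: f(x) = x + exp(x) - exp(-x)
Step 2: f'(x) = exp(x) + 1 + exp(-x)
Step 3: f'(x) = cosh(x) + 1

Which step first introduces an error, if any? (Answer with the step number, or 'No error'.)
Step 3

Step 3 is incorrect due to a wrong coefficient.
The step shows: cosh(x) + 1
The correct value should be: 2*cosh(x) + 1

Explanation: The coefficient 2 was incorrectly written as 1: the term 2*cosh(x) was incorrectly written as cosh(x)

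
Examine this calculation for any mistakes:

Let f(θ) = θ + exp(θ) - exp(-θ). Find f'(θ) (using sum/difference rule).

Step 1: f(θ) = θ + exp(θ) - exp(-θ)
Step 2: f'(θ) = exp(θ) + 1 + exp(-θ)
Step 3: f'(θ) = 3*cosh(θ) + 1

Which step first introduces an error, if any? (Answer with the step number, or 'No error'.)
Step 3

Step 3 is incorrect due to a wrong coefficient.
The step shows: 3*cosh(θ) + 1
The correct value should be: 2*cosh(θ) + 1

Explanation: The coefficient 2 was incorrectly written as 3: the term 2*cosh(θ) was incorrectly written as 3*cosh(θ)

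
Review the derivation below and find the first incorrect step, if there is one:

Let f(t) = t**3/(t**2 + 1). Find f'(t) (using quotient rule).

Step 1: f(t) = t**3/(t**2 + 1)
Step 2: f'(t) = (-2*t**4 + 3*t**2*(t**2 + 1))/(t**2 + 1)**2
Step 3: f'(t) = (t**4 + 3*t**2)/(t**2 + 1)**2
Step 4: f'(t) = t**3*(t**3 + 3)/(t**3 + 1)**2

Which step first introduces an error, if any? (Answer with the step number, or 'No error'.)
Step 4

Step 4 is incorrect due to a wrong exponent.
The step shows: t**3*(t**3 + 3)/(t**3 + 1)**2
The correct value should be: t**2*(t**2 + 3)/(t**2 + 1)**2

Explanation: The exponent 2 on t was incorrectly written as 3: the term t**2*(t**2 + 3)/(t**2 + 1)**2 was incorrectly written as t**3*(t**3 + 3)/(t**3 + 1)**2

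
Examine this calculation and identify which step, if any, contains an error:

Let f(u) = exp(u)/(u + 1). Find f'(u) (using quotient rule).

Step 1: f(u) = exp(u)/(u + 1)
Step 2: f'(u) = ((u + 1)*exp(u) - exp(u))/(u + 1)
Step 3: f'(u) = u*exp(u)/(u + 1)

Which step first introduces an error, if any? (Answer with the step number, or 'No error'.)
Step 2

Step 2 is incorrect due to a wrong exponent.
The step shows: ((u + 1)*exp(u) - exp(u))/(u + 1)
The correct value should be: ((u + 1)*exp(u) - exp(u))/(u + 1)**2

Explanation: The exponent -2 on u + 1 was incorrectly written as -1: the term ((u + 1)*exp(u) - exp(u))/(u + 1)**2 was incorrectly written as ((u + 1)*exp(u) - exp(u))/(u + 1)
The later steps are derived from this incorrect expression, so the error originates in Step 2.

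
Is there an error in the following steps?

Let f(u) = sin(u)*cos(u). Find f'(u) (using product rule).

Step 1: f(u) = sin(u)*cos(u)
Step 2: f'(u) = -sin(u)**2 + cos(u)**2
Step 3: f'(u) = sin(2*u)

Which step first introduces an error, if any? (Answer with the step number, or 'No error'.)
Step 3

Step 3 is incorrect due to a wrong trig function.
The step shows: sin(2*u)
The correct value should be: cos(2*u)

Explanation: cos(2*u) was incorrectly written as sin(2*u): the term cos(2*u) was incorrectly written as sin(2*u)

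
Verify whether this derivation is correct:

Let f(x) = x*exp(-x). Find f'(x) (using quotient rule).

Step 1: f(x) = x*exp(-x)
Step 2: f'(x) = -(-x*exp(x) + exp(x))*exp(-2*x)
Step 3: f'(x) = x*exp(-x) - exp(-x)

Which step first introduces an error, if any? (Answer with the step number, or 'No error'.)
Step 2

Step 2 is incorrect due to a sign flip.
The step shows: -(-x*exp(x) + exp(x))*exp(-2*x)
The correct value should be: (-x*exp(x) + exp(x))*exp(-2*x)

Explanation: The sign of the whole expression was flipped: the term (-x*exp(x) + exp(x))*exp(-2*x) was incorrectly written as -(-x*exp(x) + exp(x))*exp(-2*x)
The later steps are derived from this incorrect expression, so the error originates in Step 2.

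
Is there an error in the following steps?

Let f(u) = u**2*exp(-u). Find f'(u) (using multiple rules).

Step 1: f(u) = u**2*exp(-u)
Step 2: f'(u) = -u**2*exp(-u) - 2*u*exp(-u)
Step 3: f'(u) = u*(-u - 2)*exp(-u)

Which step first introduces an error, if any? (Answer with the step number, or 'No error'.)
Step 2

Step 2 is incorrect due to a sign flip.
The step shows: -u**2*exp(-u) - 2*u*exp(-u)
The correct value should be: -u**2*exp(-u) + 2*u*exp(-u)

Explanation: The sign of one term was flipped: the term 2*u*exp(-u) was incorrectly written as -2*u*exp(-u)
The later steps are derived from this incorrect expression, so the error originates in Step 2.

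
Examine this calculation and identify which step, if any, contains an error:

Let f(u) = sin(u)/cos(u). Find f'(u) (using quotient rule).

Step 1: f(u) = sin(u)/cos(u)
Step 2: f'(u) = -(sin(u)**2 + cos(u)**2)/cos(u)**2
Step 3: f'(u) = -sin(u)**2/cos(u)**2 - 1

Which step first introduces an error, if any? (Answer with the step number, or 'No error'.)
Step 2

Step 2 is incorrect due to a sign flip.
The step shows: -(sin(u)**2 + cos(u)**2)/cos(u)**2
The correct value should be: (sin(u)**2 + cos(u)**2)/cos(u)**2

Explanation: The sign of the whole expression was flipped: the term (sin(u)**2 + cos(u)**2)/cos(u)**2 was incorrectly written as -(sin(u)**2 + cos(u)**2)/cos(u)**2
The later steps are derived from this incorrect expression, so the error originates in Step 2.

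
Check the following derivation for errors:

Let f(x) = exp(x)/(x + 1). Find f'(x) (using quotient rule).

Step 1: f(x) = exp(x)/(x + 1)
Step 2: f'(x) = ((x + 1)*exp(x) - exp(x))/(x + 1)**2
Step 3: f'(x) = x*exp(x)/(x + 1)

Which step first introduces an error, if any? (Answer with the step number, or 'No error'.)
Step 3

Step 3 is incorrect due to a wrong exponent.
The step shows: x*exp(x)/(x + 1)
The correct value should be: x*exp(x)/(x + 1)**2

Explanation: The exponent -2 on x + 1 was incorrectly written as -1: the term x*exp(x)/(x + 1)**2 was incorrectly written as x*exp(x)/(x + 1)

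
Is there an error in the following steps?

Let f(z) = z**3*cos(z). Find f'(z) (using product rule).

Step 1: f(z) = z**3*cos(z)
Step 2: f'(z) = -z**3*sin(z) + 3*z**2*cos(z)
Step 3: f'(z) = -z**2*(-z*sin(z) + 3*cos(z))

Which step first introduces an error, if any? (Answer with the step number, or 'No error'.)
Step 3

Step 3 is incorrect due to a sign flip.
The step shows: -z**2*(-z*sin(z) + 3*cos(z))
The correct value should be: z**2*(-z*sin(z) + 3*cos(z))

Explanation: The sign of the whole expression was flipped: the term z**2*(-z*sin(z) + 3*cos(z)) was incorrectly written as -z**2*(-z*sin(z) + 3*cos(z))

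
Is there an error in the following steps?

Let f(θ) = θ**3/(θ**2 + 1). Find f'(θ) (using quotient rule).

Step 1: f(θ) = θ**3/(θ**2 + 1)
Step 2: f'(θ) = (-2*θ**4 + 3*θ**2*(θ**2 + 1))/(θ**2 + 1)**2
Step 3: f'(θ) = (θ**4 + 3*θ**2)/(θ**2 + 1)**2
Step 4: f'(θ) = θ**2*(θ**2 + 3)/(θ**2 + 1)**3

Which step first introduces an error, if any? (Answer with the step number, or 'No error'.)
Step 4

Step 4 is incorrect due to a wrong exponent.
The step shows: θ**2*(θ**2 + 3)/(θ**2 + 1)**3
The correct value should be: θ**2*(θ**2 + 3)/(θ**2 + 1)**2

Explanation: The exponent -2 on θ**2 + 1 was incorrectly written as -3: the term θ**2*(θ**2 + 3)/(θ**2 + 1)**2 was incorrectly written as θ**2*(θ**2 + 3)/(θ**2 + 1)**3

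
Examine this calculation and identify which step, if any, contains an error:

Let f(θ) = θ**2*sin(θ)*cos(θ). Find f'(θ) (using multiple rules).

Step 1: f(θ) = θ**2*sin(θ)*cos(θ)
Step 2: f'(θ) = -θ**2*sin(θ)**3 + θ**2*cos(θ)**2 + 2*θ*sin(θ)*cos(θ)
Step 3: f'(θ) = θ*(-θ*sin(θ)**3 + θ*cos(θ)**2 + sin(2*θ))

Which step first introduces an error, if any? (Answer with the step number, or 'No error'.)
Step 2

Step 2 is incorrect due to a wrong exponent.
The step shows: -θ**2*sin(θ)**3 + θ**2*cos(θ)**2 + 2*θ*sin(θ)*cos(θ)
The correct value should be: -θ**2*sin(θ)**2 + θ**2*cos(θ)**2 + 2*θ*sin(θ)*cos(θ)

Explanation: The exponent 2 on sin(θ) was incorrectly written as 3: the term -θ**2*sin(θ)**2 was incorrectly written as -θ**2*sin(θ)**3
The later steps are derived from this incorrect expression, so the error originates in Step 2.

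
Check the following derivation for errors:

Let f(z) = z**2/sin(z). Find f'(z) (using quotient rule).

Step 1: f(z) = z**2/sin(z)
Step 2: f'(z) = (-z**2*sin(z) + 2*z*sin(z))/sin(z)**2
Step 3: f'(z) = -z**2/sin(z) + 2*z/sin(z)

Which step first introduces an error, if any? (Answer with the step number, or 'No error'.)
Step 2

Step 2 is incorrect due to a wrong trig function.
The step shows: (-z**2*sin(z) + 2*z*sin(z))/sin(z)**2
The correct value should be: (-z**2*cos(z) + 2*z*sin(z))/sin(z)**2

Explanation: cos(z) was incorrectly written as sin(z): the term (-z**2*cos(z) + 2*z*sin(z))/sin(z)**2 was incorrectly written as (-z**2*sin(z) + 2*z*sin(z))/sin(z)**2
The later steps are derived from this incorrect expression, so the error originates in Step 2.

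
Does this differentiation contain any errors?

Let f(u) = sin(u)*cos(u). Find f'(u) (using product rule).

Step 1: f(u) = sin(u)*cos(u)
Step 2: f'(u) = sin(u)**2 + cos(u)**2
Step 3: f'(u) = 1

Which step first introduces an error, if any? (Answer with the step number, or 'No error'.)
Step 2

Step 2 is incorrect due to a sign flip.
The step shows: sin(u)**2 + cos(u)**2
The correct value should be: -sin(u)**2 + cos(u)**2

Explanation: The sign of one term was flipped: the term -sin(u)**2 was incorrectly written as sin(u)**2
The later steps are derived from this incorrect expression, so the error originates in Step 2.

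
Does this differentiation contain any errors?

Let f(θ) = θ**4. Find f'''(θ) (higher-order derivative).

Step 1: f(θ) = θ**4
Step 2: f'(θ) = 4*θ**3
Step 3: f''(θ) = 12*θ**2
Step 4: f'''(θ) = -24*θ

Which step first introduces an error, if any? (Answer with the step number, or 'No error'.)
Step 4

Step 4 is incorrect due to a sign flip.
The step shows: -24*θ
The correct value should be: 24*θ

Explanation: The sign of the whole expression was flipped: the term 24*θ was incorrectly written as -24*θ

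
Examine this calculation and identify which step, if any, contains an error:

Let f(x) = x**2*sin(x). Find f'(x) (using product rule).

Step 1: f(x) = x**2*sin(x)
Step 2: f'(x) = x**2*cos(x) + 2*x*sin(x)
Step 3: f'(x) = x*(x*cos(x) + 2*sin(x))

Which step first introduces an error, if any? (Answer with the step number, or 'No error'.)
No error

All steps in this derivation are correct.
The final answer f'(x) = x*(x*cos(x) + 2*sin(x)) is valid.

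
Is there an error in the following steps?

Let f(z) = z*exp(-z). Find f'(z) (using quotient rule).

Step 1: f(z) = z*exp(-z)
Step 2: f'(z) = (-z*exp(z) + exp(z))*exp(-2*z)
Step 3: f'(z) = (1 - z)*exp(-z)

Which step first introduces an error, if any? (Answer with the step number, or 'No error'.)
No error

All steps in this derivation are correct.
The final answer f'(z) = (1 - z)*exp(-z) is valid.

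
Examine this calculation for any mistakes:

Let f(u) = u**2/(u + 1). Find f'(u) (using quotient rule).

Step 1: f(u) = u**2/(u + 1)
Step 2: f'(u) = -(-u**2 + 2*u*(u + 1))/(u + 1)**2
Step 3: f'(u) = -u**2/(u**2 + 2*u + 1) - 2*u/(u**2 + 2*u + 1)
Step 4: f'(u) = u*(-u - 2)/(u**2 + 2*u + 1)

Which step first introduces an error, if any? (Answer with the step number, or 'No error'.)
Step 2

Step 2 is incorrect due to a sign flip.
The step shows: -(-u**2 + 2*u*(u + 1))/(u + 1)**2
The correct value should be: (-u**2 + 2*u*(u + 1))/(u + 1)**2

Explanation: The sign of the whole expression was flipped: the term (-u**2 + 2*u*(u + 1))/(u + 1)**2 was incorrectly written as -(-u**2 + 2*u*(u + 1))/(u + 1)**2
The later steps are derived from this incorrect expression, so the error originates in Step 2.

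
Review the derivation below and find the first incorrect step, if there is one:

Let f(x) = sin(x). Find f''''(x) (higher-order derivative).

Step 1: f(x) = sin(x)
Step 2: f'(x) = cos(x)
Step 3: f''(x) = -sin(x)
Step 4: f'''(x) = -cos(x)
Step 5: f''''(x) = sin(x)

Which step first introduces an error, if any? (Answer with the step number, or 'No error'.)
No error

All steps in this derivation are correct.
The final answer f''''(x) = sin(x) is valid.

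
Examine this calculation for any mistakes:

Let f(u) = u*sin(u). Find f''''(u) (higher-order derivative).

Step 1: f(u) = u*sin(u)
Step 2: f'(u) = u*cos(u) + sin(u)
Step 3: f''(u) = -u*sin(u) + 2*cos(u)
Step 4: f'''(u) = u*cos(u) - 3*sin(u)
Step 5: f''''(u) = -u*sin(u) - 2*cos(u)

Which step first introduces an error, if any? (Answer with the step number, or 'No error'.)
Step 4

Step 4 is incorrect due to a sign flip.
The step shows: u*cos(u) - 3*sin(u)
The correct value should be: -u*cos(u) - 3*sin(u)

Explanation: The sign of one term was flipped: the term -u*cos(u) was incorrectly written as u*cos(u)
The later steps are derived from this incorrect expression, so the error originates in Step 4.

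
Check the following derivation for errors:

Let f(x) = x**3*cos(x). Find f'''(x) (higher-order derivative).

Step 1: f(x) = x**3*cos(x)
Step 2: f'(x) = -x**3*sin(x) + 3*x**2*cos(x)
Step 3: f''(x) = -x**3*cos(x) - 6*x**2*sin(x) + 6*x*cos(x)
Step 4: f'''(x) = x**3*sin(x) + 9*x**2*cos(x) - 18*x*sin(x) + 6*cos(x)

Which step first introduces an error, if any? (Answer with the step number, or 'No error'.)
Step 4

Step 4 is incorrect due to a sign flip.
The step shows: x**3*sin(x) + 9*x**2*cos(x) - 18*x*sin(x) + 6*cos(x)
The correct value should be: x**3*sin(x) - 9*x**2*cos(x) - 18*x*sin(x) + 6*cos(x)

Explanation: The sign of one term was flipped: the term -9*x**2*cos(x) was incorrectly written as 9*x**2*cos(x)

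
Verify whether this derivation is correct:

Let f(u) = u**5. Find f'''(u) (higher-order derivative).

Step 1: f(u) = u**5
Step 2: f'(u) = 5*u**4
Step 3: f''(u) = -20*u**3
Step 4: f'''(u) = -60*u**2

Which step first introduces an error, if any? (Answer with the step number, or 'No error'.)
Step 3

Step 3 is incorrect due to a sign flip.
The step shows: -20*u**3
The correct value should be: 20*u**3

Explanation: The sign of the whole expression was flipped: the term 20*u**3 was incorrectly written as -20*u**3
The later steps are derived from this incorrect expression, so the error originates in Step 3.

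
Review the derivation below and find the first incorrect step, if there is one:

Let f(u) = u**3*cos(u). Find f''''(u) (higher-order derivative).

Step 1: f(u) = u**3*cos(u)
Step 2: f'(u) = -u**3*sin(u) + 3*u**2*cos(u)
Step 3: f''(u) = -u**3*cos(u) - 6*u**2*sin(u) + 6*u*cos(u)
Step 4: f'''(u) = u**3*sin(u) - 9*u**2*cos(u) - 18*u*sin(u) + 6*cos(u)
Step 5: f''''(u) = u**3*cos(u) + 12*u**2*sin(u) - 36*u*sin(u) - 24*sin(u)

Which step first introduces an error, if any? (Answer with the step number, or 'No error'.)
Step 5

Step 5 is incorrect due to a wrong trig function.
The step shows: u**3*cos(u) + 12*u**2*sin(u) - 36*u*sin(u) - 24*sin(u)
The correct value should be: u**3*cos(u) + 12*u**2*sin(u) - 36*u*cos(u) - 24*sin(u)

Explanation: cos(u) was incorrectly written as sin(u): the term -36*u*cos(u) was incorrectly written as -36*u*sin(u)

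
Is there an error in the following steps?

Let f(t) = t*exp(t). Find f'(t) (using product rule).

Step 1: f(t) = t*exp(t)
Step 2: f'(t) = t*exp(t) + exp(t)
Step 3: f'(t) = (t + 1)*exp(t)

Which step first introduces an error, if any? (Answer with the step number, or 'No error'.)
No error

All steps in this derivation are correct.
The final answer f'(t) = (t + 1)*exp(t) is valid.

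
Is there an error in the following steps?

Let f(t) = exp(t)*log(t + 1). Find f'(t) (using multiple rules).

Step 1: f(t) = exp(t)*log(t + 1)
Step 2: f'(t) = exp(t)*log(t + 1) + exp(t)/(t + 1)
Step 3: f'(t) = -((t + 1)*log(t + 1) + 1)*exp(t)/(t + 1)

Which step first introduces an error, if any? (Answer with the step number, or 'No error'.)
Step 3

Step 3 is incorrect due to a sign flip.
The step shows: -((t + 1)*log(t + 1) + 1)*exp(t)/(t + 1)
The correct value should be: ((t + 1)*log(t + 1) + 1)*exp(t)/(t + 1)

Explanation: The sign of the whole expression was flipped: the term ((t + 1)*log(t + 1) + 1)*exp(t)/(t + 1) was incorrectly written as -((t + 1)*log(t + 1) + 1)*exp(t)/(t + 1)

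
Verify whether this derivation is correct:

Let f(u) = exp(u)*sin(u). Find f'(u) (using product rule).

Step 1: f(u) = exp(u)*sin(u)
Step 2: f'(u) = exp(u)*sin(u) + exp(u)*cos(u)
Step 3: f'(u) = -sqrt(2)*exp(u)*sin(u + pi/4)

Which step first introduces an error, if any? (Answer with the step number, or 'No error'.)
Step 3

Step 3 is incorrect due to a sign flip.
The step shows: -sqrt(2)*exp(u)*sin(u + pi/4)
The correct value should be: sqrt(2)*exp(u)*sin(u + pi/4)

Explanation: The sign of the whole expression was flipped: the term sqrt(2)*exp(u)*sin(u + pi/4) was incorrectly written as -sqrt(2)*exp(u)*sin(u + pi/4)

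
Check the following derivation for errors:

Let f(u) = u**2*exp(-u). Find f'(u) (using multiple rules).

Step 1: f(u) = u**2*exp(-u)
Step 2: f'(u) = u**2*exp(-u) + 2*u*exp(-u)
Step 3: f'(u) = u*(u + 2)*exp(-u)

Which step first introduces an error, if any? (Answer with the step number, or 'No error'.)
Step 2

Step 2 is incorrect due to a sign flip.
The step shows: u**2*exp(-u) + 2*u*exp(-u)
The correct value should be: -u**2*exp(-u) + 2*u*exp(-u)

Explanation: The sign of one term was flipped: the term -u**2*exp(-u) was incorrectly written as u**2*exp(-u)
The later steps are derived from this incorrect expression, so the error originates in Step 2.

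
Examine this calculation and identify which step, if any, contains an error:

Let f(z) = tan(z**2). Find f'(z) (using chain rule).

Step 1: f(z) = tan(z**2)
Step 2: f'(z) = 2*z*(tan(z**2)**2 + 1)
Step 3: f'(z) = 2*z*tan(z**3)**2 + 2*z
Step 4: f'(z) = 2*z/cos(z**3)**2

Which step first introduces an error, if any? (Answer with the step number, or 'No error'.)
Step 3

Step 3 is incorrect due to a wrong exponent.
The step shows: 2*z*tan(z**3)**2 + 2*z
The correct value should be: 2*z*tan(z**2)**2 + 2*z

Explanation: The exponent 2 on z was incorrectly written as 3: the term 2*z*tan(z**2)**2 was incorrectly written as 2*z*tan(z**3)**2
The later steps are derived from this incorrect expression, so the error originates in Step 3.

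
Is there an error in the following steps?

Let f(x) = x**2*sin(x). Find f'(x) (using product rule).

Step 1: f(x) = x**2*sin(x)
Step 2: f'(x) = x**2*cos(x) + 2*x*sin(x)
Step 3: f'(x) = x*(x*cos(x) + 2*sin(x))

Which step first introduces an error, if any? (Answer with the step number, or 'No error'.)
No error

All steps in this derivation are correct.
The final answer f'(x) = x*(x*cos(x) + 2*sin(x)) is valid.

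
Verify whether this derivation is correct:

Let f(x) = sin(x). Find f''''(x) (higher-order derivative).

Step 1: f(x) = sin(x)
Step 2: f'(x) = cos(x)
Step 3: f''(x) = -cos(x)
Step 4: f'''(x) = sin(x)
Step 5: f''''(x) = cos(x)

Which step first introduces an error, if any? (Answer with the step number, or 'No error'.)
Step 3

Step 3 is incorrect due to a wrong trig function.
The step shows: -cos(x)
The correct value should be: -sin(x)

Explanation: sin(x) was incorrectly written as cos(x): the term -sin(x) was incorrectly written as -cos(x)
The later steps are derived from this incorrect expression, so the error originates in Step 3.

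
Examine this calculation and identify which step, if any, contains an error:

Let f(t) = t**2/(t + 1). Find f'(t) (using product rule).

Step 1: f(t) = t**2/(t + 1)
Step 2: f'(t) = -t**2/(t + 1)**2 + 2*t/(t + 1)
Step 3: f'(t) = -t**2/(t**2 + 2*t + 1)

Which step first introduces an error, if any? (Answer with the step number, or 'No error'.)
Step 3

Step 3 is incorrect due to a dropped term.
The step shows: -t**2/(t**2 + 2*t + 1)
The correct value should be: -t**2/(t**2 + 2*t + 1) + 2*t/(t + 1)

Explanation: A term was dropped: the term 2*t/(t + 1) was incorrectly omitted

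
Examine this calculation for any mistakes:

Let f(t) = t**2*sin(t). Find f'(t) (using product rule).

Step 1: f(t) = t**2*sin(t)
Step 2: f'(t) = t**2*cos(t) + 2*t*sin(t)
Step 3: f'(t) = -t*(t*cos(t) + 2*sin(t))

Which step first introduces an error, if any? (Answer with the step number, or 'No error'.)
Step 3

Step 3 is incorrect due to a sign flip.
The step shows: -t*(t*cos(t) + 2*sin(t))
The correct value should be: t*(t*cos(t) + 2*sin(t))

Explanation: The sign of the whole expression was flipped: the term t*(t*cos(t) + 2*sin(t)) was incorrectly written as -t*(t*cos(t) + 2*sin(t))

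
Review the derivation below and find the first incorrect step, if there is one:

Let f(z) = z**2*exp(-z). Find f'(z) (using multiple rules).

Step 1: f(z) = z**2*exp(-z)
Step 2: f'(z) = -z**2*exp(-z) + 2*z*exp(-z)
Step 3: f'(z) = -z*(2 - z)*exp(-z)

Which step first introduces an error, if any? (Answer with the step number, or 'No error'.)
Step 3

Step 3 is incorrect due to a sign flip.
The step shows: -z*(2 - z)*exp(-z)
The correct value should be: z*(2 - z)*exp(-z)

Explanation: The sign of the whole expression was flipped: the term z*(2 - z)*exp(-z) was incorrectly written as -z*(2 - z)*exp(-z)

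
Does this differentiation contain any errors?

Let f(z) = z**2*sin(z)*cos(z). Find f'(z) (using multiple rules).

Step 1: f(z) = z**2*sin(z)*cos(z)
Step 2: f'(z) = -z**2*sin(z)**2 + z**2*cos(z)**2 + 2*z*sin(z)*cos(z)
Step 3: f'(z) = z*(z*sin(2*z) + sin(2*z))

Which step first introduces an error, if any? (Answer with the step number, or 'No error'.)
Step 3

Step 3 is incorrect due to a wrong trig function.
The step shows: z*(z*sin(2*z) + sin(2*z))
The correct value should be: z*(z*cos(2*z) + sin(2*z))

Explanation: cos(2*z) was incorrectly written as sin(2*z): the term z*(z*cos(2*z) + sin(2*z)) was incorrectly written as z*(z*sin(2*z) + sin(2*z))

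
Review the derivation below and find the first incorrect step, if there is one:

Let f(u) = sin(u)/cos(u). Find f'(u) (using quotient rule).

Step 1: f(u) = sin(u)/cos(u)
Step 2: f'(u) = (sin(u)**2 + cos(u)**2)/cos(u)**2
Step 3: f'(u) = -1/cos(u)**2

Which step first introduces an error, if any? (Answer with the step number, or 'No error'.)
Step 3

Step 3 is incorrect due to a sign flip.
The step shows: -1/cos(u)**2
The correct value should be: cos(u)**(-2)

Explanation: The sign of the whole expression was flipped: the term cos(u)**(-2) was incorrectly written as -1/cos(u)**2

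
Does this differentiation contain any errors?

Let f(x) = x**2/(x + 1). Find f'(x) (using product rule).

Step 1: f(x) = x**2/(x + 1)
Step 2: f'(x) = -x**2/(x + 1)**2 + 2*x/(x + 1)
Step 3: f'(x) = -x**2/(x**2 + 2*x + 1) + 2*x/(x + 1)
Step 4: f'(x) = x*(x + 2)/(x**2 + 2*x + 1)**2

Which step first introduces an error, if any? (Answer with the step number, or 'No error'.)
Step 4

Step 4 is incorrect due to a wrong exponent.
The step shows: x*(x + 2)/(x**2 + 2*x + 1)**2
The correct value should be: x*(x + 2)/(x**2 + 2*x + 1)

Explanation: The exponent -1 on x**2 + 2*x + 1 was incorrectly written as -2: the term x*(x + 2)/(x**2 + 2*x + 1) was incorrectly written as x*(x + 2)/(x**2 + 2*x + 1)**2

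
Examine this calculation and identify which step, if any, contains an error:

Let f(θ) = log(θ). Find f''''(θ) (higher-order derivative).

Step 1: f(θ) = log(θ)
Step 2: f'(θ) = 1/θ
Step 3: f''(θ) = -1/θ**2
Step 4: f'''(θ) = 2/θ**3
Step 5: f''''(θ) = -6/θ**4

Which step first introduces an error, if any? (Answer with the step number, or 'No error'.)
No error

All steps in this derivation are correct.
The final answer f''''(θ) = -6/θ**4 is valid.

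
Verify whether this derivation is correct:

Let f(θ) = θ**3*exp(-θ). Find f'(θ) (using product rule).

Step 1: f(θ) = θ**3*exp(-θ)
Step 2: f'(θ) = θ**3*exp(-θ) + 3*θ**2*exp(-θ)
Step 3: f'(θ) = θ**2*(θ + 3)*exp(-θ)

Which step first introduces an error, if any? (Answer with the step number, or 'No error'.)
Step 2

Step 2 is incorrect due to a sign flip.
The step shows: θ**3*exp(-θ) + 3*θ**2*exp(-θ)
The correct value should be: -θ**3*exp(-θ) + 3*θ**2*exp(-θ)

Explanation: The sign of one term was flipped: the term -θ**3*exp(-θ) was incorrectly written as θ**3*exp(-θ)
The later steps are derived from this incorrect expression, so the error originates in Step 2.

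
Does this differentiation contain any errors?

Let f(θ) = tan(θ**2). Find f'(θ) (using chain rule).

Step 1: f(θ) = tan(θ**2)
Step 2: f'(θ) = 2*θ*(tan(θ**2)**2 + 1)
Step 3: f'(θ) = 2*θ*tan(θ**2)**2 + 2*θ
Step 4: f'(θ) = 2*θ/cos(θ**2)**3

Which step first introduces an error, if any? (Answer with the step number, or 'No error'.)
Step 4

Step 4 is incorrect due to a wrong exponent.
The step shows: 2*θ/cos(θ**2)**3
The correct value should be: 2*θ/cos(θ**2)**2

Explanation: The exponent -2 on cos(θ**2) was incorrectly written as -3: the term 2*θ/cos(θ**2)**2 was incorrectly written as 2*θ/cos(θ**2)**3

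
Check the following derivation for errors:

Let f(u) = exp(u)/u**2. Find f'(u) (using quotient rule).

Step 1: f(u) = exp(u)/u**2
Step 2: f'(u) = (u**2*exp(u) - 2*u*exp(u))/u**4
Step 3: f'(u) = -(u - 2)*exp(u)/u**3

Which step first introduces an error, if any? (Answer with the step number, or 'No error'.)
Step 3

Step 3 is incorrect due to a sign flip.
The step shows: -(u - 2)*exp(u)/u**3
The correct value should be: (u - 2)*exp(u)/u**3

Explanation: The sign of the whole expression was flipped: the term (u - 2)*exp(u)/u**3 was incorrectly written as -(u - 2)*exp(u)/u**3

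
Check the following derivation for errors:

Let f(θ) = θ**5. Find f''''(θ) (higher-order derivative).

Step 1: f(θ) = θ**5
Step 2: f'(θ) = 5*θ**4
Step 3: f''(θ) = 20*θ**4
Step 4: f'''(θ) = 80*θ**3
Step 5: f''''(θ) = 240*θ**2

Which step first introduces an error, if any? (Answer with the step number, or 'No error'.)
Step 3

Step 3 is incorrect due to a wrong exponent.
The step shows: 20*θ**4
The correct value should be: 20*θ**3

Explanation: The exponent 3 on θ was incorrectly written as 4: the term 20*θ**3 was incorrectly written as 20*θ**4
The later steps are derived from this incorrect expression, so the error originates in Step 3.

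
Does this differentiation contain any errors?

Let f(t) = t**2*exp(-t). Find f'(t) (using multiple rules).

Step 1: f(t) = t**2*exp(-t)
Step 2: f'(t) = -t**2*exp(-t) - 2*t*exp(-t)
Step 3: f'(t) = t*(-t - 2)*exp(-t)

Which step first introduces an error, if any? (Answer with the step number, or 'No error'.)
Step 2

Step 2 is incorrect due to a sign flip.
The step shows: -t**2*exp(-t) - 2*t*exp(-t)
The correct value should be: -t**2*exp(-t) + 2*t*exp(-t)

Explanation: The sign of one term was flipped: the term 2*t*exp(-t) was incorrectly written as -2*t*exp(-t)
The later steps are derived from this incorrect expression, so the error originates in Step 2.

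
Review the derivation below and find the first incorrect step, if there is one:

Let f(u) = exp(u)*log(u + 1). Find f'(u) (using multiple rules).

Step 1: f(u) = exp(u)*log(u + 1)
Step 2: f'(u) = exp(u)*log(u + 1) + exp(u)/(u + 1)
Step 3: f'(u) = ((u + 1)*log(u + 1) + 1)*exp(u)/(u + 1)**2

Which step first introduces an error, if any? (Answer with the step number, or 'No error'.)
Step 3

Step 3 is incorrect due to a wrong exponent.
The step shows: ((u + 1)*log(u + 1) + 1)*exp(u)/(u + 1)**2
The correct value should be: ((u + 1)*log(u + 1) + 1)*exp(u)/(u + 1)

Explanation: The exponent -1 on u + 1 was incorrectly written as -2: the term ((u + 1)*log(u + 1) + 1)*exp(u)/(u + 1) was incorrectly written as ((u + 1)*log(u + 1) + 1)*exp(u)/(u + 1)**2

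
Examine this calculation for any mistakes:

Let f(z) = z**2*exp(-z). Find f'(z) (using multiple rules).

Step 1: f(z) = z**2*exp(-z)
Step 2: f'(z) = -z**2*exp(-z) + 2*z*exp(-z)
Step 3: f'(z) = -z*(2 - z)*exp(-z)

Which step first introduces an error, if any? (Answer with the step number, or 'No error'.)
Step 3

Step 3 is incorrect due to a sign flip.
The step shows: -z*(2 - z)*exp(-z)
The correct value should be: z*(2 - z)*exp(-z)

Explanation: The sign of the whole expression was flipped: the term z*(2 - z)*exp(-z) was incorrectly written as -z*(2 - z)*exp(-z)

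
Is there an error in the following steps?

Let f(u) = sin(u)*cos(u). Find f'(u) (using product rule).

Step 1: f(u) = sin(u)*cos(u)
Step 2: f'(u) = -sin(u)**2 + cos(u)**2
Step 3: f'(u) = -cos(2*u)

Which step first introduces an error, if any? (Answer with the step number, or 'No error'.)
Step 3

Step 3 is incorrect due to a sign flip.
The step shows: -cos(2*u)
The correct value should be: cos(2*u)

Explanation: The sign of the whole expression was flipped: the term cos(2*u) was incorrectly written as -cos(2*u)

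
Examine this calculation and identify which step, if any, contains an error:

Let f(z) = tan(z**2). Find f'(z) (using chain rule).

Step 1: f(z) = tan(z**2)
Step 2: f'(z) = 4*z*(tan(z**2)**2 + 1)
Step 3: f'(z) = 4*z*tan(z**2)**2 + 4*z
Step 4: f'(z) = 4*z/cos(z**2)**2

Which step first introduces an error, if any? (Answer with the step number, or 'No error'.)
Step 2

Step 2 is incorrect due to a wrong coefficient.
The step shows: 4*z*(tan(z**2)**2 + 1)
The correct value should be: 2*z*(tan(z**2)**2 + 1)

Explanation: The coefficient 2 was incorrectly written as 4: the term 2*z*(tan(z**2)**2 + 1) was incorrectly written as 4*z*(tan(z**2)**2 + 1)
The later steps are derived from this incorrect expression, so the error originates in Step 2.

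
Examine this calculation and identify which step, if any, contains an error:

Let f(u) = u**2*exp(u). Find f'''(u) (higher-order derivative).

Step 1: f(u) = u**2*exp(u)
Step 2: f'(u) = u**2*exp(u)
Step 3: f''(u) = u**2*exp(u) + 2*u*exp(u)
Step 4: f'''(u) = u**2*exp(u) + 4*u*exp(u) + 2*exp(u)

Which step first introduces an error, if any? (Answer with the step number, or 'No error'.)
Step 2

Step 2 is incorrect due to a dropped term.
The step shows: u**2*exp(u)
The correct value should be: u**2*exp(u) + 2*u*exp(u)

Explanation: A term was dropped: the term 2*u*exp(u) was incorrectly omitted
The later steps are derived from this incorrect expression, so the error originates in Step 2.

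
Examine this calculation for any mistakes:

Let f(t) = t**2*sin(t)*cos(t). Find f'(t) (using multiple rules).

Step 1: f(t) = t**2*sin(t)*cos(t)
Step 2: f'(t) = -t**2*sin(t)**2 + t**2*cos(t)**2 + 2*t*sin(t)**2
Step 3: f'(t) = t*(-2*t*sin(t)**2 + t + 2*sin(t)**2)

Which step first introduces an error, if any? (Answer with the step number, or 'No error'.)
Step 2

Step 2 is incorrect due to a wrong trig function.
The step shows: -t**2*sin(t)**2 + t**2*cos(t)**2 + 2*t*sin(t)**2
The correct value should be: -t**2*sin(t)**2 + t**2*cos(t)**2 + 2*t*sin(t)*cos(t)

Explanation: cos(t) was incorrectly written as sin(t): the term 2*t*sin(t)*cos(t) was incorrectly written as 2*t*sin(t)**2
The later steps are derived from this incorrect expression, so the error originates in Step 2.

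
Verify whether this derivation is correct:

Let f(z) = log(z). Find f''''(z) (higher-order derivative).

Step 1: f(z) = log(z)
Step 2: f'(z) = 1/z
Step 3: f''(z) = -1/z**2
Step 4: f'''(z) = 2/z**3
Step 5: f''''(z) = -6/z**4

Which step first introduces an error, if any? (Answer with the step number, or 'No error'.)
No error

All steps in this derivation are correct.
The final answer f''''(z) = -6/z**4 is valid.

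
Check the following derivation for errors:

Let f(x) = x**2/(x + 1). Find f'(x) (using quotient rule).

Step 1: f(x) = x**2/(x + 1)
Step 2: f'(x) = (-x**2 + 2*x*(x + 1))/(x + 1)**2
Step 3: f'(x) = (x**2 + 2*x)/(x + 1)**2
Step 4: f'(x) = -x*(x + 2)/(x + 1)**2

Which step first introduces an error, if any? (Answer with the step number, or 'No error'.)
Step 4

Step 4 is incorrect due to a sign flip.
The step shows: -x*(x + 2)/(x + 1)**2
The correct value should be: x*(x + 2)/(x + 1)**2

Explanation: The sign of the whole expression was flipped: the term x*(x + 2)/(x + 1)**2 was incorrectly written as -x*(x + 2)/(x + 1)**2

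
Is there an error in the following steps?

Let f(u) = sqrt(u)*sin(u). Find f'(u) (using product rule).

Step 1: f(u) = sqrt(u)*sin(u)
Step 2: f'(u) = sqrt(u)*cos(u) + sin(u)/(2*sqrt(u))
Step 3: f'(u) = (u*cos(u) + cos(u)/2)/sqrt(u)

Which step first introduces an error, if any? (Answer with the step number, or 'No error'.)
Step 3

Step 3 is incorrect due to a wrong trig function.
The step shows: (u*cos(u) + cos(u)/2)/sqrt(u)
The correct value should be: (u*cos(u) + sin(u)/2)/sqrt(u)

Explanation: sin(u) was incorrectly written as cos(u): the term (u*cos(u) + sin(u)/2)/sqrt(u) was incorrectly written as (u*cos(u) + cos(u)/2)/sqrt(u)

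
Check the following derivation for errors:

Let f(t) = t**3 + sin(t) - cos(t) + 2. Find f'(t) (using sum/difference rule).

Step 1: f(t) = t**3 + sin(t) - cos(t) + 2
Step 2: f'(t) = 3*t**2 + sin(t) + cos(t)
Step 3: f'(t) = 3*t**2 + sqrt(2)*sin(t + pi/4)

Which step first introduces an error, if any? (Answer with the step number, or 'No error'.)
No error

All steps in this derivation are correct.
The final answer f'(t) = 3*t**2 + sqrt(2)*sin(t + pi/4) is valid.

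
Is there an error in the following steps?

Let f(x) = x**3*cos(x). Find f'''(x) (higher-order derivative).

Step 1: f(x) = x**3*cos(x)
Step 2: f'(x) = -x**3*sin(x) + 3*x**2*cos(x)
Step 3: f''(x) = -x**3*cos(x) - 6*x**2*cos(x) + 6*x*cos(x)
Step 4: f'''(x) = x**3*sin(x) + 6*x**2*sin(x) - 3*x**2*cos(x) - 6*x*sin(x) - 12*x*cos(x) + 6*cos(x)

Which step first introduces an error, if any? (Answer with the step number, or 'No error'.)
Step 3

Step 3 is incorrect due to a wrong trig function.
The step shows: -x**3*cos(x) - 6*x**2*cos(x) + 6*x*cos(x)
The correct value should be: -x**3*cos(x) - 6*x**2*sin(x) + 6*x*cos(x)

Explanation: sin(x) was incorrectly written as cos(x): the term -6*x**2*sin(x) was incorrectly written as -6*x**2*cos(x)
The later steps are derived from this incorrect expression, so the error originates in Step 3.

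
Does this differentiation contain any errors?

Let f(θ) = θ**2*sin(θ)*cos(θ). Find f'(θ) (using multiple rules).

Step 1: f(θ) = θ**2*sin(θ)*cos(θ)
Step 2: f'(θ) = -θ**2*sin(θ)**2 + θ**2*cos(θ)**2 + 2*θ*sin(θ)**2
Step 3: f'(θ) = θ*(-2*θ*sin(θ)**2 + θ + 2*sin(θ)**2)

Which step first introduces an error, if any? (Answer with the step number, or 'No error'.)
Step 2

Step 2 is incorrect due to a wrong trig function.
The step shows: -θ**2*sin(θ)**2 + θ**2*cos(θ)**2 + 2*θ*sin(θ)**2
The correct value should be: -θ**2*sin(θ)**2 + θ**2*cos(θ)**2 + 2*θ*sin(θ)*cos(θ)

Explanation: cos(θ) was incorrectly written as sin(θ): the term 2*θ*sin(θ)*cos(θ) was incorrectly written as 2*θ*sin(θ)**2
The later steps are derived from this incorrect expression, so the error originates in Step 2.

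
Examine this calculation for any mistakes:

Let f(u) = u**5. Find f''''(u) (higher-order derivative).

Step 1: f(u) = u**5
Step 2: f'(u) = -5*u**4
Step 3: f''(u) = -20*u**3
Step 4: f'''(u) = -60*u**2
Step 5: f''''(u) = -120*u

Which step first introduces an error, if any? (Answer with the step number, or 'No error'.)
Step 2

Step 2 is incorrect due to a sign flip.
The step shows: -5*u**4
The correct value should be: 5*u**4

Explanation: The sign of the whole expression was flipped: the term 5*u**4 was incorrectly written as -5*u**4
The later steps are derived from this incorrect expression, so the error originates in Step 2.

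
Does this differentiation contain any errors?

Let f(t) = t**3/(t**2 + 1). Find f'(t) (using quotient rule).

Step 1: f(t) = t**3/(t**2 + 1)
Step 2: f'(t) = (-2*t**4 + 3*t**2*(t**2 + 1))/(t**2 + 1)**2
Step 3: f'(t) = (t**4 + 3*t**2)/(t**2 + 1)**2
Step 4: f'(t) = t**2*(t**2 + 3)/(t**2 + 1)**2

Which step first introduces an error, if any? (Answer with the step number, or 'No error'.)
No error

All steps in this derivation are correct.
The final answer f'(t) = t**2*(t**2 + 3)/(t**2 + 1)**2 is valid.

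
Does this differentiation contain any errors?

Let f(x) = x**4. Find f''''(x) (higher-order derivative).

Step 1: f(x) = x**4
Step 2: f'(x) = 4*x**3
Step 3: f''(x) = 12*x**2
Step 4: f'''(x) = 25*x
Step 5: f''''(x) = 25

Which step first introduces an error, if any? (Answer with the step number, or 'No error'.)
Step 4

Step 4 is incorrect due to a wrong coefficient.
The step shows: 25*x
The correct value should be: 24*x

Explanation: The coefficient 24 was incorrectly written as 25: the term 24*x was incorrectly written as 25*x
The later steps are derived from this incorrect expression, so the error originates in Step 4.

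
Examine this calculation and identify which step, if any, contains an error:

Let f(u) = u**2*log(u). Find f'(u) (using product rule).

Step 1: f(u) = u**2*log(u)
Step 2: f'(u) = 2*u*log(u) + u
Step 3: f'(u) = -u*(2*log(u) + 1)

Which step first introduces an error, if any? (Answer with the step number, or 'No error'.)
Step 3

Step 3 is incorrect due to a sign flip.
The step shows: -u*(2*log(u) + 1)
The correct value should be: u*(2*log(u) + 1)

Explanation: The sign of the whole expression was flipped: the term u*(2*log(u) + 1) was incorrectly written as -u*(2*log(u) + 1)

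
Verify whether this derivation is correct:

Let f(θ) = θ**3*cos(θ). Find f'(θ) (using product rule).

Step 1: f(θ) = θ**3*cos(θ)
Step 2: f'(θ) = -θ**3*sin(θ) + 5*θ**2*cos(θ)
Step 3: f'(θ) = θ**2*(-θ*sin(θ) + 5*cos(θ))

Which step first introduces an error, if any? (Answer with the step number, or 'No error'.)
Step 2

Step 2 is incorrect due to a wrong coefficient.
The step shows: -θ**3*sin(θ) + 5*θ**2*cos(θ)
The correct value should be: -θ**3*sin(θ) + 3*θ**2*cos(θ)

Explanation: The coefficient 3 was incorrectly written as 5: the term 3*θ**2*cos(θ) was incorrectly written as 5*θ**2*cos(θ)
The later steps are derived from this incorrect expression, so the error originates in Step 2.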